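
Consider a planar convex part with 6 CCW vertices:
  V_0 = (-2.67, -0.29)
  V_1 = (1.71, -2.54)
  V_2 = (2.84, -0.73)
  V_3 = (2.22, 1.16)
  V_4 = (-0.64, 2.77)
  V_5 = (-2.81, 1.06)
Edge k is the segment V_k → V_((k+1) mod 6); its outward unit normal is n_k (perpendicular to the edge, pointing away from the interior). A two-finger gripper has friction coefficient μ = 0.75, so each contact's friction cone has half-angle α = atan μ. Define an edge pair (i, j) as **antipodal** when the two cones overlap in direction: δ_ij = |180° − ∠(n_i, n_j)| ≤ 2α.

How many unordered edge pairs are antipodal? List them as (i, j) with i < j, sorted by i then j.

α = atan 0.75 = 36.87°;  2α = 73.74°
n_0 = (-0.4569, -0.8895)
n_1 = (+0.8483, -0.5296)
n_2 = (+0.9502, +0.3117)
n_3 = (+0.4906, +0.8714)
n_4 = (-0.6189, +0.7854)
n_5 = (-0.9947, -0.1032)
  (0,1): δ = 94.79°  ·
  (0,2): δ = 44.65°  ✓
  (0,3): δ = 2.19°  ✓
  (0,4): δ = 65.43°  ✓
  (0,5): δ = 123.11°  ·
  (1,2): δ = 129.86°  ·
  (1,3): δ = 87.40°  ·
  (1,4): δ = 19.78°  ✓
  (1,5): δ = 37.90°  ✓
  (2,3): δ = 137.54°  ·
  (2,4): δ = 69.92°  ✓
  (2,5): δ = 12.24°  ✓
  (3,4): δ = 112.38°  ·
  (3,5): δ = 54.70°  ✓
  (4,5): δ = 122.32°  ·
antipodal pairs: 8

count = 8; pairs: (0,2), (0,3), (0,4), (1,4), (1,5), (2,4), (2,5), (3,5)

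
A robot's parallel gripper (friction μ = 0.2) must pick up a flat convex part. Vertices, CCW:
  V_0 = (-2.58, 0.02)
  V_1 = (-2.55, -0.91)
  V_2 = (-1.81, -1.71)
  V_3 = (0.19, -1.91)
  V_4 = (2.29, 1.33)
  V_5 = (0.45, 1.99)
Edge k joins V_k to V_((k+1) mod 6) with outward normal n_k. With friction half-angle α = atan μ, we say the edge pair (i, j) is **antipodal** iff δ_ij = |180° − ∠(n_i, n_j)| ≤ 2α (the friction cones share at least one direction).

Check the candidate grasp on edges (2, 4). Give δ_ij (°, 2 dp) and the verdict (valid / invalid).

δ = 14.02°, valid

α = atan 0.2 = 11.31°;  2α = 22.62°
edge 2: e_2 = (+2.00, -0.20);  n_2 = (-0.0995, -0.9950)
edge 4: e_4 = (-1.84, +0.66);  n_4 = (+0.3376, +0.9413)
∠(n_2, n_4) = 165.98°
δ = |180° − 165.98°| = 14.02°
14.02° ≤ 2α = 22.62°  →  valid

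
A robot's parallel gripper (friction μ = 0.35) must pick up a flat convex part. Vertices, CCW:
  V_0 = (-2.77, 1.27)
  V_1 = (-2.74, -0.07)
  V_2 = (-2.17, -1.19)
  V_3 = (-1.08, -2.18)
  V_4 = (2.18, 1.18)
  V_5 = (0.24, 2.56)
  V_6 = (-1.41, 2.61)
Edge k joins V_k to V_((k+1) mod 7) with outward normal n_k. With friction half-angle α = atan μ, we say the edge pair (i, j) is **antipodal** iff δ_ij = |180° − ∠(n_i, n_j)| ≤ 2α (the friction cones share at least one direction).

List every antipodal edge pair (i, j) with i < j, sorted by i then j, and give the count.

α = atan 0.35 = 19.29°;  2α = 38.58°
n_0 = (-0.9997, -0.0224)
n_1 = (-0.8912, -0.4536)
n_2 = (-0.6723, -0.7402)
n_3 = (+0.7177, -0.6963)
n_4 = (+0.5796, +0.8149)
n_5 = (+0.0303, +0.9995)
n_6 = (-0.7018, +0.7123)
  (0,1): δ = 154.31°  ·
  (0,2): δ = 133.53°  ·
  (0,3): δ = 45.42°  ·
  (0,4): δ = 53.29°  ·
  (0,5): δ = 86.98°  ·
  (0,6): δ = 133.29°  ·
  (1,2): δ = 159.22°  ·
  (1,3): δ = 71.11°  ·
  (1,4): δ = 27.60°  ✓
  (1,5): δ = 61.29°  ·
  (1,6): δ = 107.60°  ·
  (2,3): δ = 91.89°  ·
  (2,4): δ = 6.82°  ✓
  (2,5): δ = 40.51°  ·
  (2,6): δ = 86.82°  ·
  (3,4): δ = 81.29°  ·
  (3,5): δ = 47.60°  ·
  (3,6): δ = 1.29°  ✓
  (4,5): δ = 146.31°  ·
  (4,6): δ = 100.00°  ·
  (5,6): δ = 133.69°  ·
antipodal pairs: 3

count = 3; pairs: (1,4), (2,4), (3,6)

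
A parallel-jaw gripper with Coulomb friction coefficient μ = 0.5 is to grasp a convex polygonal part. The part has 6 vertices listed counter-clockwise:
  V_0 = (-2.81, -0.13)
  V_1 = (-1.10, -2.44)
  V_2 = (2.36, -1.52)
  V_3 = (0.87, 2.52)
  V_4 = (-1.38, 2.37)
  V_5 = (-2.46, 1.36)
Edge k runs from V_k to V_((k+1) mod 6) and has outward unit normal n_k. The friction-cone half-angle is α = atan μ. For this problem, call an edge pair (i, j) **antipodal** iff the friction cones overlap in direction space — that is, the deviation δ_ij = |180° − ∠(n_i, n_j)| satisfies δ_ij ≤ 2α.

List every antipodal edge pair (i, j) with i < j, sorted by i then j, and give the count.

count = 4; pairs: (0,2), (1,3), (1,4), (2,5)

α = atan 0.5 = 26.57°;  2α = 53.13°
n_0 = (-0.8037, -0.5950)
n_1 = (+0.2570, -0.9664)
n_2 = (+0.9382, +0.3460)
n_3 = (-0.0665, +0.9978)
n_4 = (-0.6830, +0.7304)
n_5 = (-0.9735, +0.2287)
  (0,1): δ = 111.62°  ·
  (0,2): δ = 16.27°  ✓
  (0,3): δ = 57.30°  ·
  (0,4): δ = 96.57°  ·
  (0,5): δ = 130.27°  ·
  (1,2): δ = 84.65°  ·
  (1,3): δ = 11.08°  ✓
  (1,4): δ = 28.19°  ✓
  (1,5): δ = 61.89°  ·
  (2,3): δ = 106.43°  ·
  (2,4): δ = 67.16°  ·
  (2,5): δ = 33.46°  ✓
  (3,4): δ = 140.73°  ·
  (3,5): δ = 107.03°  ·
  (4,5): δ = 146.30°  ·
antipodal pairs: 4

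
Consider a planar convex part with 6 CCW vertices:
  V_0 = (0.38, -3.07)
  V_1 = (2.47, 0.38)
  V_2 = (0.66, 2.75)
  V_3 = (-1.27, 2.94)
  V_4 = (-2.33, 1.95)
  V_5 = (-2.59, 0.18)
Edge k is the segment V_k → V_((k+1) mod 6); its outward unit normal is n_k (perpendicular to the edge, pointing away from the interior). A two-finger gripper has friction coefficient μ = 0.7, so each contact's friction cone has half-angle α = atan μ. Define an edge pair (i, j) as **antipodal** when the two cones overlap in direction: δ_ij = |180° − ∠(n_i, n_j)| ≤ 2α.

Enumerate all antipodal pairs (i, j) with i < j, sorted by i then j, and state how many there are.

count = 6; pairs: (0,2), (0,3), (0,4), (1,4), (1,5), (2,5)

α = atan 0.7 = 34.99°;  2α = 69.98°
n_0 = (+0.8553, -0.5181)
n_1 = (+0.7947, +0.6070)
n_2 = (+0.0980, +0.9952)
n_3 = (-0.6826, +0.7308)
n_4 = (-0.9894, +0.1453)
n_5 = (-0.7382, -0.6746)
  (0,1): δ = 111.42°  ·
  (0,2): δ = 64.42°  ✓
  (0,3): δ = 15.75°  ✓
  (0,4): δ = 22.85°  ✓
  (0,5): δ = 73.63°  ·
  (1,2): δ = 132.99°  ·
  (1,3): δ = 84.33°  ·
  (1,4): δ = 45.73°  ✓
  (1,5): δ = 5.05°  ✓
  (2,3): δ = 131.33°  ·
  (2,4): δ = 92.73°  ·
  (2,5): δ = 41.96°  ✓
  (3,4): δ = 141.40°  ·
  (3,5): δ = 90.62°  ·
  (4,5): δ = 129.22°  ·
antipodal pairs: 6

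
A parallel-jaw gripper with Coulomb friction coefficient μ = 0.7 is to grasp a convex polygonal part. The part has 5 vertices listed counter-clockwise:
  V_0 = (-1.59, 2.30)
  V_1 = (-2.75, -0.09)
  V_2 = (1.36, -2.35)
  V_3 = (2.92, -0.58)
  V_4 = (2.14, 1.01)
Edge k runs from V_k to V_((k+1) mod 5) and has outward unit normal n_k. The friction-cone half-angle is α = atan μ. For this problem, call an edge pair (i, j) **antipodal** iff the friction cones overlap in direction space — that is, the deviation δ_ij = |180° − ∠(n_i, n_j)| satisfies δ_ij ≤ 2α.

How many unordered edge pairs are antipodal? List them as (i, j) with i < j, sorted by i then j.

α = atan 0.7 = 34.99°;  2α = 69.98°
n_0 = (-0.8996, +0.4366)
n_1 = (-0.4818, -0.8763)
n_2 = (+0.7502, -0.6612)
n_3 = (+0.8978, +0.4404)
n_4 = (+0.3268, +0.9451)
  (0,1): δ = 92.92°  ·
  (0,2): δ = 15.50°  ✓
  (0,3): δ = 52.02°  ✓
  (0,4): δ = 96.81°  ·
  (1,2): δ = 102.59°  ·
  (1,3): δ = 35.06°  ✓
  (1,4): δ = 9.73°  ✓
  (2,3): δ = 112.48°  ·
  (2,4): δ = 67.69°  ✓
  (3,4): δ = 135.21°  ·
antipodal pairs: 5

count = 5; pairs: (0,2), (0,3), (1,3), (1,4), (2,4)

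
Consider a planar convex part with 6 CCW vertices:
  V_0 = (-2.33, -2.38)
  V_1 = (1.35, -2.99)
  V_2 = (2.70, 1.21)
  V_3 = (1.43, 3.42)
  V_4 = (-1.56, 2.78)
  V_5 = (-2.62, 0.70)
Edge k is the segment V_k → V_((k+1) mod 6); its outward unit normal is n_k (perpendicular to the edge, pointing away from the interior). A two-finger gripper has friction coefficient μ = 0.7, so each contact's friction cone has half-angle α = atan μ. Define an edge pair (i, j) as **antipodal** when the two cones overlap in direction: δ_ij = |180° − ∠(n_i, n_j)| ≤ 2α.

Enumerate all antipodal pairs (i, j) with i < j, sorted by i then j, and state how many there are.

count = 7; pairs: (0,2), (0,3), (1,3), (1,4), (1,5), (2,4), (2,5)

α = atan 0.7 = 34.99°;  2α = 69.98°
n_0 = (-0.1635, -0.9865)
n_1 = (+0.9520, -0.3060)
n_2 = (+0.8670, +0.4982)
n_3 = (-0.2093, +0.9779)
n_4 = (-0.8910, +0.4541)
n_5 = (-0.9956, -0.0937)
  (0,1): δ = 98.41°  ·
  (0,2): δ = 50.70°  ✓
  (0,3): δ = 21.49°  ✓
  (0,4): δ = 72.41°  ·
  (0,5): δ = 104.79°  ·
  (1,2): δ = 132.30°  ·
  (1,3): δ = 60.10°  ✓
  (1,4): δ = 9.19°  ✓
  (1,5): δ = 23.20°  ✓
  (2,3): δ = 107.80°  ·
  (2,4): δ = 56.89°  ✓
  (2,5): δ = 24.51°  ✓
  (3,4): δ = 129.09°  ·
  (3,5): δ = 96.70°  ·
  (4,5): δ = 147.62°  ·
antipodal pairs: 7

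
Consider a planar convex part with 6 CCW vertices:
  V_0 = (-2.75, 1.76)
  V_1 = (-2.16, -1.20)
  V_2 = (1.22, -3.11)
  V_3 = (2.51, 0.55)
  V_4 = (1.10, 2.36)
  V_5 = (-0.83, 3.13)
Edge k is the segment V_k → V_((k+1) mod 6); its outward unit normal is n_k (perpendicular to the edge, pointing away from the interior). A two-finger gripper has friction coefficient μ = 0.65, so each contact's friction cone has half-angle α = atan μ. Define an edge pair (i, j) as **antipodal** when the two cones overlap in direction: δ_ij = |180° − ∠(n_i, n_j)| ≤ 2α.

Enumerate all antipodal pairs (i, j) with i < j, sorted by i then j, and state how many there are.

count = 7; pairs: (0,2), (0,3), (0,4), (1,3), (1,4), (1,5), (2,5)

α = atan 0.65 = 33.02°;  2α = 66.05°
n_0 = (-0.9807, -0.1955)
n_1 = (-0.4920, -0.8706)
n_2 = (+0.9431, -0.3324)
n_3 = (+0.7889, +0.6145)
n_4 = (+0.3706, +0.9288)
n_5 = (-0.5808, +0.8140)
  (0,1): δ = 130.74°  ·
  (0,2): δ = 30.69°  ✓
  (0,3): δ = 26.65°  ✓
  (0,4): δ = 56.98°  ✓
  (0,5): δ = 114.24°  ·
  (1,2): δ = 79.95°  ·
  (1,3): δ = 22.61°  ✓
  (1,4): δ = 7.72°  ✓
  (1,5): δ = 64.98°  ✓
  (2,3): δ = 122.67°  ·
  (2,4): δ = 92.33°  ·
  (2,5): δ = 35.08°  ✓
  (3,4): δ = 149.67°  ·
  (3,5): δ = 92.41°  ·
  (4,5): δ = 122.74°  ·
antipodal pairs: 7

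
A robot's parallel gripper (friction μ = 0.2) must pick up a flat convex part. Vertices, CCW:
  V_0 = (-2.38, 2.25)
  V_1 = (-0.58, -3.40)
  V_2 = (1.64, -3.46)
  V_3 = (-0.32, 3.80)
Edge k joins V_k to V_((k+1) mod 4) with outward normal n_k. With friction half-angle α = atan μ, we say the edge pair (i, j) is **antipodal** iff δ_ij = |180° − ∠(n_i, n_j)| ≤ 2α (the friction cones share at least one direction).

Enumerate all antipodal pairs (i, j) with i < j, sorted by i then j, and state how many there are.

α = atan 0.2 = 11.31°;  2α = 22.62°
n_0 = (-0.9528, -0.3036)
n_1 = (-0.0270, -0.9996)
n_2 = (+0.9654, +0.2606)
n_3 = (-0.6012, +0.7991)
  (0,1): δ = 109.22°  ·
  (0,2): δ = 2.56°  ✓
  (0,3): δ = 109.29°  ·
  (1,2): δ = 73.34°  ·
  (1,3): δ = 38.51°  ·
  (2,3): δ = 68.15°  ·
antipodal pairs: 1

count = 1; pairs: (0,2)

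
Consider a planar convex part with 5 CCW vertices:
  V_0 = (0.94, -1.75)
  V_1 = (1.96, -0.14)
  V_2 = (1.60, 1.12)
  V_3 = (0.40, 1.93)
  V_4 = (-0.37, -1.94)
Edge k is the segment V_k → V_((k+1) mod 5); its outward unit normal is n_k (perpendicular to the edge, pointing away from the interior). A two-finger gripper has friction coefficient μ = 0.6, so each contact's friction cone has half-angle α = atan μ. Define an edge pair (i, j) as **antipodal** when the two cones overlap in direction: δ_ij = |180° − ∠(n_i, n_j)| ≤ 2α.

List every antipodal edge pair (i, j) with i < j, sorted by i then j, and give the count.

count = 3; pairs: (0,3), (1,3), (2,4)

α = atan 0.6 = 30.96°;  2α = 61.93°
n_0 = (+0.8447, -0.5352)
n_1 = (+0.9615, +0.2747)
n_2 = (+0.5595, +0.8288)
n_3 = (-0.9808, +0.1951)
n_4 = (+0.1435, -0.9896)
  (0,1): δ = 131.70°  ·
  (0,2): δ = 91.66°  ·
  (0,3): δ = 21.10°  ✓
  (0,4): δ = 130.61°  ·
  (1,2): δ = 139.96°  ·
  (1,3): δ = 27.20°  ✓
  (1,4): δ = 82.31°  ·
  (2,3): δ = 67.23°  ·
  (2,4): δ = 42.27°  ✓
  (3,4): δ = 70.49°  ·
antipodal pairs: 3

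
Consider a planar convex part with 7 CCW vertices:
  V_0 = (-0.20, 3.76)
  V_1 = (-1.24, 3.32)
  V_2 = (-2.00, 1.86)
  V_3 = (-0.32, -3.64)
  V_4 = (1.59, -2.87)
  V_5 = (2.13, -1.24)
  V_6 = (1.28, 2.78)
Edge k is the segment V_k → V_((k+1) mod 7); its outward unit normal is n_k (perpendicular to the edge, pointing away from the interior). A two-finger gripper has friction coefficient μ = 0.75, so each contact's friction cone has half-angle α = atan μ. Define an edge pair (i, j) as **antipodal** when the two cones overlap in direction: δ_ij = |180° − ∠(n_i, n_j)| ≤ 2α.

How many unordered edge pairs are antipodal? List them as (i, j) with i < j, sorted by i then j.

α = atan 0.75 = 36.87°;  2α = 73.74°
n_0 = (-0.3896, +0.9210)
n_1 = (-0.8870, +0.4617)
n_2 = (-0.9564, -0.2921)
n_3 = (+0.3739, -0.9275)
n_4 = (+0.9493, -0.3145)
n_5 = (+0.9784, +0.2069)
n_6 = (+0.5521, +0.8338)
  (0,1): δ = 140.43°  ·
  (0,2): δ = 95.95°  ·
  (0,3): δ = 0.98°  ✓
  (0,4): δ = 48.74°  ✓
  (0,5): δ = 79.01°  ·
  (0,6): δ = 123.56°  ·
  (1,2): δ = 135.52°  ·
  (1,3): δ = 40.54°  ✓
  (1,4): δ = 9.17°  ✓
  (1,5): δ = 39.44°  ✓
  (1,6): δ = 83.99°  ·
  (2,3): δ = 85.03°  ·
  (2,4): δ = 35.31°  ✓
  (2,5): δ = 5.05°  ✓
  (2,6): δ = 39.50°  ✓
  (3,4): δ = 130.29°  ·
  (3,5): δ = 100.02°  ·
  (3,6): δ = 55.47°  ✓
  (4,5): δ = 149.73°  ·
  (4,6): δ = 105.18°  ·
  (5,6): δ = 135.45°  ·
antipodal pairs: 9

count = 9; pairs: (0,3), (0,4), (1,3), (1,4), (1,5), (2,4), (2,5), (2,6), (3,6)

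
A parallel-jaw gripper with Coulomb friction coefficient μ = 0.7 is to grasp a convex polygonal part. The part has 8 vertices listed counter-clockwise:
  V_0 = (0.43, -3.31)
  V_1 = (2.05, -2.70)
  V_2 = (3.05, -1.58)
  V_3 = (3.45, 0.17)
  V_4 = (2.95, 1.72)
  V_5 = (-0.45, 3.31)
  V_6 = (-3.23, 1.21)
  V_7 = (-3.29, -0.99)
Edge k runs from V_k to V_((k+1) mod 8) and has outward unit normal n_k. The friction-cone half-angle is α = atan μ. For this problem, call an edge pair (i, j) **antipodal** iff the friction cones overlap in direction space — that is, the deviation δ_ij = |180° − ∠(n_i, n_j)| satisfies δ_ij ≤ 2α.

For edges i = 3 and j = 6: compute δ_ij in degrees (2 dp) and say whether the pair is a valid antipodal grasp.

α = atan 0.7 = 34.99°;  2α = 69.98°
edge 3: e_3 = (-0.50, +1.55);  n_3 = (+0.9517, +0.3070)
edge 6: e_6 = (-0.06, -2.20);  n_6 = (-0.9996, +0.0273)
∠(n_3, n_6) = 160.56°
δ = |180° − 160.56°| = 19.44°
19.44° ≤ 2α = 69.98°  →  valid

δ = 19.44°, valid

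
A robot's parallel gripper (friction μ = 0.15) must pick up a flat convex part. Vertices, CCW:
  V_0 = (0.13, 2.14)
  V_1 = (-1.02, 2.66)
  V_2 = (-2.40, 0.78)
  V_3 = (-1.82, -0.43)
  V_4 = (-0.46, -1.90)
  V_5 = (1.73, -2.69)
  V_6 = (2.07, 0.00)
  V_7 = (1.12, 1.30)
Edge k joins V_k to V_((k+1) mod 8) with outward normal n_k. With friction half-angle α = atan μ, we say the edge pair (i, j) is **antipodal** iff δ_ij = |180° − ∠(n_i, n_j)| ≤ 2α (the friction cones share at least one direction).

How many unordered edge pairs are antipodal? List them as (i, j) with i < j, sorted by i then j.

α = atan 0.15 = 8.53°;  2α = 17.06°
n_0 = (+0.4120, +0.9112)
n_1 = (-0.8061, +0.5917)
n_2 = (-0.9018, -0.4322)
n_3 = (-0.7340, -0.6791)
n_4 = (-0.3393, -0.9407)
n_5 = (+0.9921, -0.1254)
n_6 = (+0.8074, +0.5900)
n_7 = (+0.6470, +0.7625)
  (0,1): δ = 101.95°  ·
  (0,2): δ = 40.06°  ·
  (0,3): δ = 22.89°  ·
  (0,4): δ = 4.50°  ✓
  (0,5): δ = 107.13°  ·
  (0,6): δ = 150.49°  ·
  (0,7): δ = 164.02°  ·
  (1,2): δ = 118.11°  ·
  (1,3): δ = 100.95°  ·
  (1,4): δ = 73.56°  ·
  (1,5): δ = 29.08°  ·
  (1,6): δ = 72.44°  ·
  (1,7): δ = 85.97°  ·
  (2,3): δ = 162.84°  ·
  (2,4): δ = 135.45°  ·
  (2,5): δ = 32.81°  ·
  (2,6): δ = 10.55°  ✓
  (2,7): δ = 24.08°  ·
  (3,4): δ = 152.61°  ·
  (3,5): δ = 49.98°  ·
  (3,6): δ = 6.62°  ✓
  (3,7): δ = 6.91°  ✓
  (4,5): δ = 77.37°  ·
  (4,6): δ = 34.01°  ·
  (4,7): δ = 20.48°  ·
  (5,6): δ = 136.64°  ·
  (5,7): δ = 123.11°  ·
  (6,7): δ = 166.47°  ·
antipodal pairs: 4

count = 4; pairs: (0,4), (2,6), (3,6), (3,7)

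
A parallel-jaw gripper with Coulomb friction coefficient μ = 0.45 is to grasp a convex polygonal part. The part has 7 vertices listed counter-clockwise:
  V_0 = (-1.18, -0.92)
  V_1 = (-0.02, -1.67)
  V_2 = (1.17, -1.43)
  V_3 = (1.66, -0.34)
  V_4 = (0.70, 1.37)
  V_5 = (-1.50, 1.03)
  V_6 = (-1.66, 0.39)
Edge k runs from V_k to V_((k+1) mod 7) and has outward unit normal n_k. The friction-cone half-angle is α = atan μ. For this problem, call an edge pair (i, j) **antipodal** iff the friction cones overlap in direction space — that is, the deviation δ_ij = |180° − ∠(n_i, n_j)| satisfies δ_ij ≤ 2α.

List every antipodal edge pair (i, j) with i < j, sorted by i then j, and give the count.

count = 7; pairs: (0,3), (0,4), (1,4), (2,5), (2,6), (3,5), (3,6)

α = atan 0.45 = 24.23°;  2α = 48.46°
n_0 = (-0.5430, -0.8398)
n_1 = (+0.1977, -0.9803)
n_2 = (+0.9121, -0.4100)
n_3 = (+0.8720, +0.4895)
n_4 = (-0.1527, +0.9883)
n_5 = (-0.9701, +0.2425)
n_6 = (-0.9390, -0.3440)
  (0,1): δ = 135.71°  ·
  (0,2): δ = 81.32°  ·
  (0,3): δ = 27.81°  ✓
  (0,4): δ = 41.67°  ✓
  (0,5): δ = 108.85°  ·
  (0,6): δ = 143.01°  ·
  (1,2): δ = 125.61°  ·
  (1,3): δ = 72.09°  ·
  (1,4): δ = 2.62°  ✓
  (1,5): δ = 64.56°  ·
  (1,6): δ = 98.72°  ·
  (2,3): δ = 126.48°  ·
  (2,4): δ = 57.01°  ·
  (2,5): δ = 10.17°  ✓
  (2,6): δ = 44.33°  ✓
  (3,4): δ = 110.52°  ·
  (3,5): δ = 43.35°  ✓
  (3,6): δ = 9.19°  ✓
  (4,5): δ = 112.82°  ·
  (4,6): δ = 78.66°  ·
  (5,6): δ = 145.84°  ·
antipodal pairs: 7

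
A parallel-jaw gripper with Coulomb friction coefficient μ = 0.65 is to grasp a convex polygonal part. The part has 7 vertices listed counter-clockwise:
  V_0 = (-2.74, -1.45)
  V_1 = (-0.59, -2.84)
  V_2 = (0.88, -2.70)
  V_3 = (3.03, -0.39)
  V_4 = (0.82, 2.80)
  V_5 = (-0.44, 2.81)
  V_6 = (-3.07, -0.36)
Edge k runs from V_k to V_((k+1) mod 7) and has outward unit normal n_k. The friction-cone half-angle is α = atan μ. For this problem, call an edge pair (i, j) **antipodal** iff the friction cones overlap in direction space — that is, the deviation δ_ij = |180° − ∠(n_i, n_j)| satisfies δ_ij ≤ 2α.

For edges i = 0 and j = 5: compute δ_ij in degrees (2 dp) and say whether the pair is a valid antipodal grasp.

α = atan 0.65 = 33.02°;  2α = 66.05°
edge 0: e_0 = (+2.15, -1.39);  n_0 = (-0.5429, -0.8398)
edge 5: e_5 = (-2.63, -3.17);  n_5 = (-0.7696, +0.6385)
∠(n_0, n_5) = 96.80°
δ = |180° − 96.80°| = 83.20°
83.20° > 2α = 66.05°  →  invalid

δ = 83.20°, invalid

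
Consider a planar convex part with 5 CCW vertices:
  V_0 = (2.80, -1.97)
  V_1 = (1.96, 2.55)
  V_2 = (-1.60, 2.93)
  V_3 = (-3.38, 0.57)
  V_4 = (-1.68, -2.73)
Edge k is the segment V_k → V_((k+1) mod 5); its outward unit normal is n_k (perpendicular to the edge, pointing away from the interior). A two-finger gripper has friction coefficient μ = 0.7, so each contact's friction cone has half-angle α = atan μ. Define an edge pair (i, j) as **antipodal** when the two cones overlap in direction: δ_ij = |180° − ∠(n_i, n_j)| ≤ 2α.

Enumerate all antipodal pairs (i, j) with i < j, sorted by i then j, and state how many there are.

count = 5; pairs: (0,2), (0,3), (1,3), (1,4), (2,4)

α = atan 0.7 = 34.99°;  2α = 69.98°
n_0 = (+0.9832, +0.1827)
n_1 = (+0.1061, +0.9944)
n_2 = (-0.7984, +0.6022)
n_3 = (-0.8890, -0.4580)
n_4 = (+0.1673, -0.9859)
  (0,1): δ = 106.62°  ·
  (0,2): δ = 47.55°  ✓
  (0,3): δ = 16.73°  ✓
  (0,4): δ = 89.10°  ·
  (1,2): δ = 120.93°  ·
  (1,3): δ = 56.65°  ✓
  (1,4): δ = 15.72°  ✓
  (2,3): δ = 115.72°  ·
  (2,4): δ = 43.35°  ✓
  (3,4): δ = 107.63°  ·
antipodal pairs: 5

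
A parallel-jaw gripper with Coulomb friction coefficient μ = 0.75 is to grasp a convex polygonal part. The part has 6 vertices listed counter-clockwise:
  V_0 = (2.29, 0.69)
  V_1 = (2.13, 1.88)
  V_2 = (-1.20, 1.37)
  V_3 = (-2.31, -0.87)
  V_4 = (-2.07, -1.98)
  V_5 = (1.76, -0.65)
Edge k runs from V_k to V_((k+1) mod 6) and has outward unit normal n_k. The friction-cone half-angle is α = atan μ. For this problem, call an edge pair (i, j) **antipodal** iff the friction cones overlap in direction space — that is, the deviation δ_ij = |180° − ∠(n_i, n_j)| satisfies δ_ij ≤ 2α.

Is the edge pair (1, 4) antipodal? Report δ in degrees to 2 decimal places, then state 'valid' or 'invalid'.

δ = 10.44°, valid

α = atan 0.75 = 36.87°;  2α = 73.74°
edge 1: e_1 = (-3.33, -0.51);  n_1 = (-0.1514, +0.9885)
edge 4: e_4 = (+3.83, +1.33);  n_4 = (+0.3280, -0.9447)
∠(n_1, n_4) = 169.56°
δ = |180° − 169.56°| = 10.44°
10.44° ≤ 2α = 73.74°  →  valid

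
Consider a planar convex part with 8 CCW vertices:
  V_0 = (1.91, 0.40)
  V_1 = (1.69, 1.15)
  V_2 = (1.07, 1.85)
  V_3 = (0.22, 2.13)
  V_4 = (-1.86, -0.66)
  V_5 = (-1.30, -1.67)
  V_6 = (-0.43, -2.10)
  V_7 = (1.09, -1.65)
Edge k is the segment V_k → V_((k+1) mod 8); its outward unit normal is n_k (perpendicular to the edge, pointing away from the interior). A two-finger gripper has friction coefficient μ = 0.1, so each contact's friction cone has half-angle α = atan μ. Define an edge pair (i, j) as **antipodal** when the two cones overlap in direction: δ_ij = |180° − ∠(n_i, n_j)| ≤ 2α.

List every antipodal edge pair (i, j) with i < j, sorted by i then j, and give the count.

count = 1; pairs: (2,5)

α = atan 0.1 = 5.71°;  2α = 11.42°
n_0 = (+0.9596, +0.2815)
n_1 = (+0.7486, +0.6630)
n_2 = (+0.3129, +0.9498)
n_3 = (-0.8017, +0.5977)
n_4 = (-0.8746, -0.4849)
n_5 = (-0.4431, -0.8965)
n_6 = (+0.2839, -0.9589)
n_7 = (+0.9285, -0.3714)
  (0,1): δ = 154.82°  ·
  (0,2): δ = 124.58°  ·
  (0,3): δ = 53.05°  ·
  (0,4): δ = 12.66°  ·
  (0,5): δ = 47.35°  ·
  (0,6): δ = 90.14°  ·
  (0,7): δ = 141.85°  ·
  (1,2): δ = 149.76°  ·
  (1,3): δ = 78.24°  ·
  (1,4): δ = 12.53°  ·
  (1,5): δ = 22.17°  ·
  (1,6): δ = 64.96°  ·
  (1,7): δ = 116.67°  ·
  (2,3): δ = 108.47°  ·
  (2,4): δ = 42.76°  ·
  (2,5): δ = 8.07°  ✓
  (2,6): δ = 34.72°  ·
  (2,7): δ = 86.43°  ·
  (3,4): δ = 114.29°  ·
  (3,5): δ = 79.60°  ·
  (3,6): δ = 36.80°  ·
  (3,7): δ = 14.90°  ·
  (4,5): δ = 145.31°  ·
  (4,6): δ = 102.51°  ·
  (4,7): δ = 50.81°  ·
  (5,6): δ = 137.21°  ·
  (5,7): δ = 85.50°  ·
  (6,7): δ = 128.29°  ·
antipodal pairs: 1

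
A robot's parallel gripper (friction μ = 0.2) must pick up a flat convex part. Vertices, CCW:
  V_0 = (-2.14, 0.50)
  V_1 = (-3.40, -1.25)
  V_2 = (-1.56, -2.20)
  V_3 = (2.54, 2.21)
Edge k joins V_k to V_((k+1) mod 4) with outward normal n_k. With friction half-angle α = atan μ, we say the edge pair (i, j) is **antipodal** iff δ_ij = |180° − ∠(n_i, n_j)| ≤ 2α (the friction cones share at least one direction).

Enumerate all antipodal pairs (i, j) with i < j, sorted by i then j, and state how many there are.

count = 1; pairs: (0,2)

α = atan 0.2 = 11.31°;  2α = 22.62°
n_0 = (-0.8115, +0.5843)
n_1 = (-0.4588, -0.8886)
n_2 = (+0.7324, -0.6809)
n_3 = (-0.3432, +0.9393)
  (0,1): δ = 81.55°  ·
  (0,2): δ = 7.16°  ✓
  (0,3): δ = 145.83°  ·
  (1,2): δ = 105.61°  ·
  (1,3): δ = 47.38°  ·
  (2,3): δ = 27.01°  ·
antipodal pairs: 1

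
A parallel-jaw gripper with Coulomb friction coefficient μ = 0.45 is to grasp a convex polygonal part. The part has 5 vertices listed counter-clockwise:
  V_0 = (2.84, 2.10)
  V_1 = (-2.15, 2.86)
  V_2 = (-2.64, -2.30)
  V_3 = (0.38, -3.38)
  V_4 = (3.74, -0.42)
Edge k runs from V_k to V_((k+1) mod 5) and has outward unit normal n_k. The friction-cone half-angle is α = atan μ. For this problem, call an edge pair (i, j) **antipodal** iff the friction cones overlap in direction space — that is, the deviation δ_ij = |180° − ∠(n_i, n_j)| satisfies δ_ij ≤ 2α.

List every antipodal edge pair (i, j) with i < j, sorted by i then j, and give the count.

α = atan 0.45 = 24.23°;  2α = 48.46°
n_0 = (+0.1506, +0.9886)
n_1 = (-0.9955, +0.0945)
n_2 = (-0.3367, -0.9416)
n_3 = (+0.6610, -0.7504)
n_4 = (+0.9417, +0.3363)
  (0,1): δ = 86.76°  ·
  (0,2): δ = 11.02°  ✓
  (0,3): δ = 50.04°  ·
  (0,4): δ = 118.31°  ·
  (1,2): δ = 104.25°  ·
  (1,3): δ = 43.20°  ✓
  (1,4): δ = 25.08°  ✓
  (2,3): δ = 118.94°  ·
  (2,4): δ = 50.67°  ·
  (3,4): δ = 111.72°  ·
antipodal pairs: 3

count = 3; pairs: (0,2), (1,3), (1,4)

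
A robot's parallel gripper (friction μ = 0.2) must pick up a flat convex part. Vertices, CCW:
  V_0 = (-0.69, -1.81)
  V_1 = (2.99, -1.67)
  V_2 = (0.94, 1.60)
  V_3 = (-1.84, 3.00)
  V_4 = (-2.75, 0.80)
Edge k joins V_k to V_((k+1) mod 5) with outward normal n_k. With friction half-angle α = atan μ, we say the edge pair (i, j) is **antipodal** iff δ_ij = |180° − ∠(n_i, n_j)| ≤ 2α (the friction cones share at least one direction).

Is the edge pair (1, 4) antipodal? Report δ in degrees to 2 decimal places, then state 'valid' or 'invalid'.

α = atan 0.2 = 11.31°;  2α = 22.62°
edge 1: e_1 = (-2.05, +3.27);  n_1 = (+0.8473, +0.5312)
edge 4: e_4 = (+2.06, -2.61);  n_4 = (-0.7850, -0.6195)
∠(n_1, n_4) = 173.80°
δ = |180° − 173.80°| = 6.20°
6.20° ≤ 2α = 22.62°  →  valid

δ = 6.20°, valid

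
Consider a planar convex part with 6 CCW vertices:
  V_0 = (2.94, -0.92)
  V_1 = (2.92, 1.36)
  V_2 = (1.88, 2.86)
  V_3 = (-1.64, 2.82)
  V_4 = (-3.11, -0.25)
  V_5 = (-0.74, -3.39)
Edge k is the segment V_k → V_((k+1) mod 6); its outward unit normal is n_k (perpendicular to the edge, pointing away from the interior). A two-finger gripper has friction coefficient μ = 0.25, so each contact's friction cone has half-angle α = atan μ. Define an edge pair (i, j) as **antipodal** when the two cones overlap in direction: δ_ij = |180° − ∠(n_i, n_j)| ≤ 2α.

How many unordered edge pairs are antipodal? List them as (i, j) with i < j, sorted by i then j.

count = 2; pairs: (0,3), (1,4)

α = atan 0.25 = 14.04°;  2α = 28.07°
n_0 = (+1.0000, +0.0088)
n_1 = (+0.8218, +0.5698)
n_2 = (-0.0114, +0.9999)
n_3 = (-0.9019, +0.4319)
n_4 = (-0.7982, -0.6024)
n_5 = (+0.5573, -0.8303)
  (0,1): δ = 145.77°  ·
  (0,2): δ = 89.85°  ·
  (0,3): δ = 26.09°  ✓
  (0,4): δ = 36.54°  ·
  (0,5): δ = 123.37°  ·
  (1,2): δ = 124.08°  ·
  (1,3): δ = 60.32°  ·
  (1,4): δ = 2.31°  ✓
  (1,5): δ = 89.13°  ·
  (2,3): δ = 116.24°  ·
  (2,4): δ = 53.61°  ·
  (2,5): δ = 33.22°  ·
  (3,4): δ = 117.37°  ·
  (3,5): δ = 30.54°  ·
  (4,5): δ = 93.18°  ·
antipodal pairs: 2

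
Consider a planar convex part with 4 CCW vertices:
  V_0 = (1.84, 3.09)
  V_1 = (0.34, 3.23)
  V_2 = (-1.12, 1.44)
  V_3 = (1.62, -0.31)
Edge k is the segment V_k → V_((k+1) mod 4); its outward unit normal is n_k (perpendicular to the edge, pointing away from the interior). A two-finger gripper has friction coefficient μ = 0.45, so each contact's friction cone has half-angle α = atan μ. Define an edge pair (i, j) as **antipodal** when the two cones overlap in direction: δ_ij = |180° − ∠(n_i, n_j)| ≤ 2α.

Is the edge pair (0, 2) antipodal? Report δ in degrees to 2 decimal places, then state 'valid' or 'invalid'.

δ = 27.23°, valid

α = atan 0.45 = 24.23°;  2α = 48.46°
edge 0: e_0 = (-1.50, +0.14);  n_0 = (+0.0929, +0.9957)
edge 2: e_2 = (+2.74, -1.75);  n_2 = (-0.5383, -0.8428)
∠(n_0, n_2) = 152.77°
δ = |180° − 152.77°| = 27.23°
27.23° ≤ 2α = 48.46°  →  valid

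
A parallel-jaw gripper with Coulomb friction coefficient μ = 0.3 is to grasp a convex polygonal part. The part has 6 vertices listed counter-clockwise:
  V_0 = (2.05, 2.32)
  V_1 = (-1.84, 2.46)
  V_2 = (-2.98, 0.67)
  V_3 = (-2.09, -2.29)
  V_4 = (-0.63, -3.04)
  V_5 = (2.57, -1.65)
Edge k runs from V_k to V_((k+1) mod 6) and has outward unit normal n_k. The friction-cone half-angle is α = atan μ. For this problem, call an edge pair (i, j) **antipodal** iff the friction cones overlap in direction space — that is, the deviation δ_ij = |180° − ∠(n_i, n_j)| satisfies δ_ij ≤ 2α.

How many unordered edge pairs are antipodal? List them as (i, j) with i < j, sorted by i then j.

α = atan 0.3 = 16.70°;  2α = 33.40°
n_0 = (+0.0360, +0.9994)
n_1 = (-0.8435, +0.5372)
n_2 = (-0.9576, -0.2879)
n_3 = (-0.4569, -0.8895)
n_4 = (+0.3984, -0.9172)
n_5 = (+0.9915, +0.1299)
  (0,1): δ = 120.43°  ·
  (0,2): δ = 71.20°  ·
  (0,3): δ = 25.13°  ✓
  (0,4): δ = 25.54°  ✓
  (0,5): δ = 99.52°  ·
  (1,2): δ = 130.77°  ·
  (1,3): δ = 84.70°  ·
  (1,4): δ = 34.03°  ·
  (1,5): δ = 39.95°  ·
  (2,3): δ = 133.92°  ·
  (2,4): δ = 83.26°  ·
  (2,5): δ = 9.27°  ✓
  (3,4): δ = 129.33°  ·
  (3,5): δ = 55.35°  ·
  (4,5): δ = 106.02°  ·
antipodal pairs: 3

count = 3; pairs: (0,3), (0,4), (2,5)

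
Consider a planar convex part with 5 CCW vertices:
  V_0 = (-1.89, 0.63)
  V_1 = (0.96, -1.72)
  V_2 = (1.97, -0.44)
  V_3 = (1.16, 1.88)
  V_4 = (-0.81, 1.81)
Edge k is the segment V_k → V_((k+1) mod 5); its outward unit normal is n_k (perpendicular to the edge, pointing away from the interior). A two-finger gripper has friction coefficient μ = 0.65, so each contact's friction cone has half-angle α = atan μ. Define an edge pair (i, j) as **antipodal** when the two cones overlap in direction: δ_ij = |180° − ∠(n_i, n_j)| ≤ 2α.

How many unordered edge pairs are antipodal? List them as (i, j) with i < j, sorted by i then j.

α = atan 0.65 = 33.02°;  2α = 66.05°
n_0 = (-0.6362, -0.7715)
n_1 = (+0.7850, -0.6194)
n_2 = (+0.9441, +0.3296)
n_3 = (-0.0355, +0.9994)
n_4 = (-0.7377, +0.6752)
  (0,1): δ = 88.77°  ·
  (0,2): δ = 31.25°  ✓
  (0,3): δ = 41.54°  ✓
  (0,4): δ = 87.04°  ·
  (1,2): δ = 122.48°  ·
  (1,3): δ = 49.69°  ✓
  (1,4): δ = 4.19°  ✓
  (2,3): δ = 107.21°  ·
  (2,4): δ = 61.71°  ✓
  (3,4): δ = 134.50°  ·
antipodal pairs: 5

count = 5; pairs: (0,2), (0,3), (1,3), (1,4), (2,4)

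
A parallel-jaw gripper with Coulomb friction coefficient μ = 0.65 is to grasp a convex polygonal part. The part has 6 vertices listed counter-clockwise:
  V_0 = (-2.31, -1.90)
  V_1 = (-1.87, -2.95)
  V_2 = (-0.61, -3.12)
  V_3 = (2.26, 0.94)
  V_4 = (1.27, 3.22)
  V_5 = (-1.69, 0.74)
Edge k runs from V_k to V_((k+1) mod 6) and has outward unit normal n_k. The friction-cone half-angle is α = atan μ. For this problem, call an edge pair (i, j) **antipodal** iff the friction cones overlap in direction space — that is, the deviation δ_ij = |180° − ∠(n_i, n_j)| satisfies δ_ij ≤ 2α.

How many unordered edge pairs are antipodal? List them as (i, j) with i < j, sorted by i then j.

count = 7; pairs: (0,2), (0,3), (1,3), (1,4), (2,4), (2,5), (3,5)

α = atan 0.65 = 33.02°;  2α = 66.05°
n_0 = (-0.9223, -0.3865)
n_1 = (-0.1337, -0.9910)
n_2 = (+0.8166, -0.5772)
n_3 = (+0.9173, +0.3983)
n_4 = (-0.6422, +0.7665)
n_5 = (-0.9735, +0.2286)
  (0,1): δ = 120.42°  ·
  (0,2): δ = 57.99°  ✓
  (0,3): δ = 0.73°  ✓
  (0,4): δ = 107.22°  ·
  (0,5): δ = 144.05°  ·
  (1,2): δ = 117.57°  ·
  (1,3): δ = 58.85°  ✓
  (1,4): δ = 47.64°  ✓
  (1,5): δ = 84.47°  ·
  (2,3): δ = 121.27°  ·
  (2,4): δ = 14.79°  ✓
  (2,5): δ = 22.04°  ✓
  (3,4): δ = 73.51°  ·
  (3,5): δ = 36.69°  ✓
  (4,5): δ = 143.17°  ·
antipodal pairs: 7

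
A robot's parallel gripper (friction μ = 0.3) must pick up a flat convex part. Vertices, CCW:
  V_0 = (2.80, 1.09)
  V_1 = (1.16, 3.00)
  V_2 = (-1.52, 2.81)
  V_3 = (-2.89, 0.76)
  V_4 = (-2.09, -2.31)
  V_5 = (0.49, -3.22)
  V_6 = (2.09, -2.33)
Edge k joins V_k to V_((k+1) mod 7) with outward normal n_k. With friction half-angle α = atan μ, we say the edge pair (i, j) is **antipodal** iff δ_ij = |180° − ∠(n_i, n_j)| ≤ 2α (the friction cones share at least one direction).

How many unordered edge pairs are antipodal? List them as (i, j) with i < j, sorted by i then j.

α = atan 0.3 = 16.70°;  2α = 33.40°
n_0 = (+0.7587, +0.6514)
n_1 = (-0.0707, +0.9975)
n_2 = (-0.8314, +0.5556)
n_3 = (-0.9677, -0.2522)
n_4 = (-0.3326, -0.9431)
n_5 = (+0.4861, -0.8739)
n_6 = (+0.9791, -0.2033)
  (0,1): δ = 126.60°  ·
  (0,2): δ = 74.41°  ·
  (0,3): δ = 26.04°  ✓
  (0,4): δ = 29.92°  ✓
  (0,5): δ = 78.43°  ·
  (0,6): δ = 127.62°  ·
  (1,2): δ = 127.81°  ·
  (1,3): δ = 79.45°  ·
  (1,4): δ = 23.48°  ✓
  (1,5): δ = 25.03°  ✓
  (1,6): δ = 74.22°  ·
  (2,3): δ = 131.64°  ·
  (2,4): δ = 75.67°  ·
  (2,5): δ = 27.16°  ✓
  (2,6): δ = 22.03°  ✓
  (3,4): δ = 124.03°  ·
  (3,5): δ = 75.52°  ·
  (3,6): δ = 26.33°  ✓
  (4,5): δ = 131.49°  ·
  (4,6): δ = 82.30°  ·
  (5,6): δ = 130.81°  ·
antipodal pairs: 7

count = 7; pairs: (0,3), (0,4), (1,4), (1,5), (2,5), (2,6), (3,6)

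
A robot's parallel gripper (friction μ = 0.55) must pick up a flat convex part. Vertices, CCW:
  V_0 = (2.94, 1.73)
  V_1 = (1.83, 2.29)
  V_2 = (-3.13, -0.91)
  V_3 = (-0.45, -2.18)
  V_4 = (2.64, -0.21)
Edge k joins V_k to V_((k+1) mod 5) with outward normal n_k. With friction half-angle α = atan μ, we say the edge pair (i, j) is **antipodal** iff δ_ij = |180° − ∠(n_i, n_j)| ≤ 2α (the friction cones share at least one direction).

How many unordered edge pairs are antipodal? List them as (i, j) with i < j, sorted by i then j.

count = 3; pairs: (0,2), (1,3), (1,4)

α = atan 0.55 = 28.81°;  2α = 57.62°
n_0 = (+0.4504, +0.8928)
n_1 = (-0.5421, +0.8403)
n_2 = (-0.4282, -0.9037)
n_3 = (+0.5376, -0.8432)
n_4 = (+0.9883, -0.1528)
  (0,1): δ = 120.40°  ·
  (0,2): δ = 1.42°  ✓
  (0,3): δ = 59.29°  ·
  (0,4): δ = 107.98°  ·
  (1,2): δ = 58.18°  ·
  (1,3): δ = 0.31°  ✓
  (1,4): δ = 48.38°  ✓
  (2,3): δ = 122.13°  ·
  (2,4): δ = 73.44°  ·
  (3,4): δ = 131.31°  ·
antipodal pairs: 3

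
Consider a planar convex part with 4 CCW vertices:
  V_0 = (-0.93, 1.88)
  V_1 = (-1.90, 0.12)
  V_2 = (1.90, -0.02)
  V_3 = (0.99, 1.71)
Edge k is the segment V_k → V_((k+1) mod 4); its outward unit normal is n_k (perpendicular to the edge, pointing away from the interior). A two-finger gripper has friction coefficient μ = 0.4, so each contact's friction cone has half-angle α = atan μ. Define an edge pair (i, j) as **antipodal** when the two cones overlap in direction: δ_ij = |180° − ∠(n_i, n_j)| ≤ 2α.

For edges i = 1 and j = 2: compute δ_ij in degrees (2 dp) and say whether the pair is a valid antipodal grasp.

δ = 60.15°, invalid

α = atan 0.4 = 21.80°;  2α = 43.60°
edge 1: e_1 = (+3.80, -0.14);  n_1 = (-0.0368, -0.9993)
edge 2: e_2 = (-0.91, +1.73);  n_2 = (+0.8850, +0.4655)
∠(n_1, n_2) = 119.85°
δ = |180° − 119.85°| = 60.15°
60.15° > 2α = 43.60°  →  invalid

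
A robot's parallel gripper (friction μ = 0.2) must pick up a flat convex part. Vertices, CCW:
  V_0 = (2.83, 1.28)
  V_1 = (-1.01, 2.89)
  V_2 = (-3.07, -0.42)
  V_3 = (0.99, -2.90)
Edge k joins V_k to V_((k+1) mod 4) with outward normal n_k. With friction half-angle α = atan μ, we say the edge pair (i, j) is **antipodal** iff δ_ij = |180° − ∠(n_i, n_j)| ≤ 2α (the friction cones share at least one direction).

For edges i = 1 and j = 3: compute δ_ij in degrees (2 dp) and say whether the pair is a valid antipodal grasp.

δ = 8.14°, valid

α = atan 0.2 = 11.31°;  2α = 22.62°
edge 1: e_1 = (-2.06, -3.31);  n_1 = (-0.8490, +0.5284)
edge 3: e_3 = (+1.84, +4.18);  n_3 = (+0.9153, -0.4029)
∠(n_1, n_3) = 171.86°
δ = |180° − 171.86°| = 8.14°
8.14° ≤ 2α = 22.62°  →  valid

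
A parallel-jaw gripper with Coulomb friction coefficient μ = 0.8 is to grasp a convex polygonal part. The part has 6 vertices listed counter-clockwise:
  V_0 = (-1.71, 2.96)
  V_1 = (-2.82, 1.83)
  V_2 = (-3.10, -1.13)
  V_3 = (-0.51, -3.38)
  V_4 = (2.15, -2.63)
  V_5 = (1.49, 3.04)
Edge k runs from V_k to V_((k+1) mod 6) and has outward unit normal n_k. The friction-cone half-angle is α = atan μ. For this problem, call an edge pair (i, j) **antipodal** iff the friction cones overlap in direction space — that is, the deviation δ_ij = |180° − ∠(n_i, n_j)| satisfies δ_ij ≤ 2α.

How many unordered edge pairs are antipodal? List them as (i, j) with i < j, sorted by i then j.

α = atan 0.8 = 38.66°;  2α = 77.32°
n_0 = (-0.7134, +0.7008)
n_1 = (-0.9956, +0.0942)
n_2 = (-0.6558, -0.7549)
n_3 = (+0.2714, -0.9625)
n_4 = (+0.9933, +0.1156)
n_5 = (-0.0250, +0.9997)
  (0,1): δ = 140.92°  ·
  (0,2): δ = 86.49°  ·
  (0,3): δ = 29.77°  ✓
  (0,4): δ = 51.13°  ✓
  (0,5): δ = 135.92°  ·
  (1,2): δ = 125.58°  ·
  (1,3): δ = 68.85°  ✓
  (1,4): δ = 12.04°  ✓
  (1,5): δ = 96.84°  ·
  (2,3): δ = 123.27°  ·
  (2,4): δ = 42.38°  ✓
  (2,5): δ = 42.41°  ✓
  (3,4): δ = 99.11°  ·
  (3,5): δ = 14.31°  ✓
  (4,5): δ = 95.21°  ·
antipodal pairs: 7

count = 7; pairs: (0,3), (0,4), (1,3), (1,4), (2,4), (2,5), (3,5)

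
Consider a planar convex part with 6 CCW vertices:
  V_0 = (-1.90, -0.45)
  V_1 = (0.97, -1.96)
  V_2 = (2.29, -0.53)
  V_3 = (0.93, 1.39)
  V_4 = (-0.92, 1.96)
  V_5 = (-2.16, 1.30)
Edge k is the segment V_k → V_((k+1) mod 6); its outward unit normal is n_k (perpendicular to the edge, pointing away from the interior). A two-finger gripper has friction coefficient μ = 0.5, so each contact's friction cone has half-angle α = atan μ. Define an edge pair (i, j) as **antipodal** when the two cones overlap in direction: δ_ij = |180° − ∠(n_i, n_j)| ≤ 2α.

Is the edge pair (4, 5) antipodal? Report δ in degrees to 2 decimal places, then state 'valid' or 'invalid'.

α = atan 0.5 = 26.57°;  2α = 53.13°
edge 4: e_4 = (-1.24, -0.66);  n_4 = (-0.4698, +0.8827)
edge 5: e_5 = (+0.26, -1.75);  n_5 = (-0.9891, -0.1470)
∠(n_4, n_5) = 70.43°
δ = |180° − 70.43°| = 109.57°
109.57° > 2α = 53.13°  →  invalid

δ = 109.57°, invalid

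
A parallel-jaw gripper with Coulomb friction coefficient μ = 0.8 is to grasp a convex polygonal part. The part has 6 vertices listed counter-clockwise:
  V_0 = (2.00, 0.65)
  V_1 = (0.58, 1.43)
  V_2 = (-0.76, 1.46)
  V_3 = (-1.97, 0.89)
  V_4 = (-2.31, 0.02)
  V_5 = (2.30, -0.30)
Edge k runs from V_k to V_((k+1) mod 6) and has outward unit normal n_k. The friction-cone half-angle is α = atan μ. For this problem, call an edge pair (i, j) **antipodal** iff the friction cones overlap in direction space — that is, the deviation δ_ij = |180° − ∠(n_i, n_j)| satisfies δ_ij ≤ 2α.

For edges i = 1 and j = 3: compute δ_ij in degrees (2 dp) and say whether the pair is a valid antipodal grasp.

α = atan 0.8 = 38.66°;  2α = 77.32°
edge 1: e_1 = (-1.34, +0.03);  n_1 = (+0.0224, +0.9997)
edge 3: e_3 = (-0.34, -0.87);  n_3 = (-0.9314, +0.3640)
∠(n_1, n_3) = 69.94°
δ = |180° − 69.94°| = 110.06°
110.06° > 2α = 77.32°  →  invalid

δ = 110.06°, invalid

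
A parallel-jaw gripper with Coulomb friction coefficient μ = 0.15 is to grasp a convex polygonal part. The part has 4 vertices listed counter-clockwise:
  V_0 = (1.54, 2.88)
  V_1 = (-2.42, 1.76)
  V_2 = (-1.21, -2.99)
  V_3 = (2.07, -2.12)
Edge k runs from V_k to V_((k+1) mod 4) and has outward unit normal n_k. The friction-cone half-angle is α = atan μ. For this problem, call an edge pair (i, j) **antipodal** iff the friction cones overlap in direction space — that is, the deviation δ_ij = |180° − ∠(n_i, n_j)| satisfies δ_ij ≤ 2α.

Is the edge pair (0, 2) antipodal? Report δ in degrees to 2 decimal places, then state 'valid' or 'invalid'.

δ = 0.94°, valid

α = atan 0.15 = 8.53°;  2α = 17.06°
edge 0: e_0 = (-3.96, -1.12);  n_0 = (-0.2722, +0.9623)
edge 2: e_2 = (+3.28, +0.87);  n_2 = (+0.2564, -0.9666)
∠(n_0, n_2) = 179.06°
δ = |180° − 179.06°| = 0.94°
0.94° ≤ 2α = 17.06°  →  valid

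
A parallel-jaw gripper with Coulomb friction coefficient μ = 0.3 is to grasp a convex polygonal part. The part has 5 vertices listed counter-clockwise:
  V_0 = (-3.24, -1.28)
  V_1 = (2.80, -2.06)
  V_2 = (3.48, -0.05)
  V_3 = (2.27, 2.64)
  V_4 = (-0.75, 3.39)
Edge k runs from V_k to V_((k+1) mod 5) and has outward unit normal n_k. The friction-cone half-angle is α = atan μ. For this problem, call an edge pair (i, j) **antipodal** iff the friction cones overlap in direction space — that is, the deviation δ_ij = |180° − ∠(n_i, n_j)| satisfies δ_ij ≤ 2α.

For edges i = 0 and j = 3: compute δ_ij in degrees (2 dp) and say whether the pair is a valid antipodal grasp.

δ = 6.59°, valid

α = atan 0.3 = 16.70°;  2α = 33.40°
edge 0: e_0 = (+6.04, -0.78);  n_0 = (-0.1281, -0.9918)
edge 3: e_3 = (-3.02, +0.75);  n_3 = (+0.2410, +0.9705)
∠(n_0, n_3) = 173.41°
δ = |180° − 173.41°| = 6.59°
6.59° ≤ 2α = 33.40°  →  valid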